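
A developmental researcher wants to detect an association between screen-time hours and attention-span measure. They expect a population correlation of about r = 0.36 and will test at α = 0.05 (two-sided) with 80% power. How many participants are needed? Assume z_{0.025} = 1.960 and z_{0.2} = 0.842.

Fisher's z: C = ½·ln((1+r)/(1−r)) = ½·ln(2.1250) = 0.3769.
n = ((z_{α/2} + z_β)/C)² + 3.
(1.960 + 0.842) / 0.3769 = 2.802 / 0.3769 = 7.434.
n = 7.434² + 3 = 55.27 + 3 = 58.3.
Round up.

n = 59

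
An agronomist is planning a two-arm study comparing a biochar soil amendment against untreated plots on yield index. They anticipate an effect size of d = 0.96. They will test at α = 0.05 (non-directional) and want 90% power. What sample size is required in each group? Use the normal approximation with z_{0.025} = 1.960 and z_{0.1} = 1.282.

n = 23 per group

For two independent groups with equal n: n = 2·((z_{α/2} + z_β) / d)².
z_{α/2} + z_β = 1.960 + 1.282 = 3.242.
n = 2 × (3.242 / 0.96)² = 2 × 3.377² = 2 × 11.40 = 22.8.
Round up to the next whole participant.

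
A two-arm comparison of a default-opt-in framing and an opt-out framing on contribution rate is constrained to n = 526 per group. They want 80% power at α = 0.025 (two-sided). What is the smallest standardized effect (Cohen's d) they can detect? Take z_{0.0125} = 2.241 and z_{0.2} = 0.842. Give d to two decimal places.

d_min ≈ 0.19

For two independent groups of n = 526 each: d_min = (z_{α/2} + z_β)·√(2/n).
z-sum = 2.241 + 0.842 = 3.083.
d_min = 3.083 × √(2/526) = 3.083 × 0.0617 = 0.190.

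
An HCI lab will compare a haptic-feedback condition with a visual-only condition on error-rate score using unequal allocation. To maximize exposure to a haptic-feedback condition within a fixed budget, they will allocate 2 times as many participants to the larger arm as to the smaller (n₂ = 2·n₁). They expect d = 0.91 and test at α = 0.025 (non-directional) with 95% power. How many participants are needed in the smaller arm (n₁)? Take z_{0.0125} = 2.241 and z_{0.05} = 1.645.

n₁ = 28

With allocation ratio k = n₂/n₁ = 2, Var(x̄₁−x̄₂) = σ²(1/n₁ + 1/(k·n₁)) = σ²·(k+1)/(k·n₁).
So n₁ = (1 + 1/k)·((z_{α/2} + z_β)/d)² = 1.500 × (3.886/0.91)².
n₁ = 1.500 × 18.24 = 27.4.
Round up: n₁ = 28, giving n₂ = 2 × 28 = 56.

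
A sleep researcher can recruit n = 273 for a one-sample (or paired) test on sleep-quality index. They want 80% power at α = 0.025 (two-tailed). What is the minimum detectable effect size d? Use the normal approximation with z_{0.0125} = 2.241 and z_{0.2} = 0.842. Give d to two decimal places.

For a single sample (or paired design) of n = 273: d_min = (z_{α/2} + z_β)/√n.
z-sum = 2.241 + 0.842 = 3.083.
d_min = 3.083 / √273 = 3.083 / 16.523 = 0.187.

d_min ≈ 0.19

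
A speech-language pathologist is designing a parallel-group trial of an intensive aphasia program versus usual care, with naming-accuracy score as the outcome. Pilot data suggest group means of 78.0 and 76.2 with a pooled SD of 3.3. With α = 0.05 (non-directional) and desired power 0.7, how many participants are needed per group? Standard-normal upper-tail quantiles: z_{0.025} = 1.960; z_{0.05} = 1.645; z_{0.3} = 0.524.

n = 42 per group

Cohen's d = |M₁ − M₂| / SD_pooled = |78.0 − 76.2| / 3.3 = 1.8 / 3.3 = 0.545.
For two independent groups with equal n: n = 2·((z_{α/2} + z_β) / d)².
z_{α/2} + z_β = 1.960 + 0.524 = 2.484.
n = 2 × (2.484 / 0.545)² = 2 × 4.558² = 2 × 20.77 = 41.5.
Round up to the next whole participant.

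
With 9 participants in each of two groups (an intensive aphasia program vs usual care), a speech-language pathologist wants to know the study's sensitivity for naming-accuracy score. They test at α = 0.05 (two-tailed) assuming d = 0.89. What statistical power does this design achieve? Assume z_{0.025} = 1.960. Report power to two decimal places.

power ≈ 0.47

For two equal groups, power = Φ(d·√(n/2) − z_{α/2}).
d·√(n/2) = 0.89 × √(9/2) = 0.89 × 2.121 = 1.888.
z_β = 1.888 − 1.960 = -0.072.
Power = Φ(-0.072) = 0.471.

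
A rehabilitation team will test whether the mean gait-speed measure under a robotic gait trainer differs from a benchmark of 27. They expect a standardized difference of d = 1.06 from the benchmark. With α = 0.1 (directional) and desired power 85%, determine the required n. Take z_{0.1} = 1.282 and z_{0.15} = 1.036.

n = 5

For a one-sample test: n = ((z_{α} + z_β) / d)².
z_{α} + z_β = 1.282 + 1.036 = 2.318.
n = (2.318 / 1.06)² = 2.187² = 4.78.
Round up.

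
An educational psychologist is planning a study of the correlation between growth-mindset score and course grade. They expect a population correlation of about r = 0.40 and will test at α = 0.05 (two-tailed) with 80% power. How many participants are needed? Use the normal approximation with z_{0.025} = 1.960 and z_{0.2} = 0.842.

n = 47

Fisher's z: C = ½·ln((1+r)/(1−r)) = ½·ln(2.3333) = 0.4236.
n = ((z_{α/2} + z_β)/C)² + 3.
(1.960 + 0.842) / 0.4236 = 2.802 / 0.4236 = 6.615.
n = 6.615² + 3 = 43.75 + 3 = 46.8.
Round up.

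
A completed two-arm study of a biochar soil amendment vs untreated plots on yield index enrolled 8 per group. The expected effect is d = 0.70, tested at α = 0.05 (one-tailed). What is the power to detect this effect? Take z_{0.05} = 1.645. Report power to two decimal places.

For two equal groups, power = Φ(d·√(n/2) − z_{α}).
d·√(n/2) = 0.70 × √(8/2) = 0.70 × 2.000 = 1.400.
z_β = 1.400 − 1.645 = -0.245.
Power = Φ(-0.245) = 0.403.

power ≈ 0.40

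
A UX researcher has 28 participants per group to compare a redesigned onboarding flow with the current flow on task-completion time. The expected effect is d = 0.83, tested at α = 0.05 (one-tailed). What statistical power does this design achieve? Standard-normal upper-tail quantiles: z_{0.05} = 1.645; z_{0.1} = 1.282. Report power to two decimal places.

power ≈ 0.93

For two equal groups, power = Φ(d·√(n/2) − z_{α}).
d·√(n/2) = 0.83 × √(28/2) = 0.83 × 3.742 = 3.106.
z_β = 3.106 − 1.645 = 1.461.
Power = Φ(1.461) = 0.928.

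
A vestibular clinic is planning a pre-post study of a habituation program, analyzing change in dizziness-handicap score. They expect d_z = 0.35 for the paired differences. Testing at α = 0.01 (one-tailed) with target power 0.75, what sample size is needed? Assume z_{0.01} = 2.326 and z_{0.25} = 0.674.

n = 74 pairs

For a paired (one-sample on differences) test: n = ((z_{α} + z_β) / d)².
z_{α} + z_β = 2.326 + 0.674 = 3.000.
n = (3.000 / 0.35)² = 8.571² = 73.47.
Round up.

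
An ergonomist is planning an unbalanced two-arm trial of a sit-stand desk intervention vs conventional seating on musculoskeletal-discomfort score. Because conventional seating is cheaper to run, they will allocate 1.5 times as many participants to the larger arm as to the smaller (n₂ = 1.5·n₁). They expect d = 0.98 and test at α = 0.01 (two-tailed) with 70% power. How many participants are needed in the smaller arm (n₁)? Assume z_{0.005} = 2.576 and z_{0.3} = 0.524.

With allocation ratio k = n₂/n₁ = 1.5, Var(x̄₁−x̄₂) = σ²(1/n₁ + 1/(k·n₁)) = σ²·(k+1)/(k·n₁).
So n₁ = (1 + 1/k)·((z_{α/2} + z_β)/d)² = 1.667 × (3.100/0.98)².
n₁ = 1.667 × 10.01 = 16.7.
Round up: n₁ = 17, giving n₂ = ⌈1.5 × 17⌉ = ⌈25.5⌉ = 26.

n₁ = 17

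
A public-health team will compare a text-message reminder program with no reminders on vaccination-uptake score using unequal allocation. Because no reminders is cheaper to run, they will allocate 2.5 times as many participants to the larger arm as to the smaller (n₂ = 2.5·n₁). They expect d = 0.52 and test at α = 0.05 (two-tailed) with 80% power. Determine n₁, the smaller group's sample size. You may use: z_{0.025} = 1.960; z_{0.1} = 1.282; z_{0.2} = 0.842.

With allocation ratio k = n₂/n₁ = 2.5, Var(x̄₁−x̄₂) = σ²(1/n₁ + 1/(k·n₁)) = σ²·(k+1)/(k·n₁).
So n₁ = (1 + 1/k)·((z_{α/2} + z_β)/d)² = 1.400 × (2.802/0.52)².
n₁ = 1.400 × 29.04 = 40.6.
Round up: n₁ = 41, giving n₂ = ⌈2.5 × 41⌉ = ⌈102.5⌉ = 103.

n₁ = 41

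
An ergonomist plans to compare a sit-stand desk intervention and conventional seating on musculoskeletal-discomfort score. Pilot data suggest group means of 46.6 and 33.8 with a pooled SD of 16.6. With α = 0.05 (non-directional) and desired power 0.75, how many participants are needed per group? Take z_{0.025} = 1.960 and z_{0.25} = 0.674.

n = 24 per group

Cohen's d = |M₁ − M₂| / SD_pooled = |46.6 − 33.8| / 16.6 = 12.8 / 16.6 = 0.771.
For two independent groups with equal n: n = 2·((z_{α/2} + z_β) / d)².
z_{α/2} + z_β = 1.960 + 0.674 = 2.634.
n = 2 × (2.634 / 0.771)² = 2 × 3.416² = 2 × 11.67 = 23.3.
Round up to the next whole participant.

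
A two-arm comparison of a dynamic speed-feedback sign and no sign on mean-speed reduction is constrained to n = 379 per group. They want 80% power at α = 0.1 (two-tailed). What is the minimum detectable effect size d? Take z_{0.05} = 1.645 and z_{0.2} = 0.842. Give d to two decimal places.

For two independent groups of n = 379 each: d_min = (z_{α/2} + z_β)·√(2/n).
z-sum = 1.645 + 0.842 = 2.487.
d_min = 2.487 × √(2/379) = 2.487 × 0.0726 = 0.181.

d_min ≈ 0.18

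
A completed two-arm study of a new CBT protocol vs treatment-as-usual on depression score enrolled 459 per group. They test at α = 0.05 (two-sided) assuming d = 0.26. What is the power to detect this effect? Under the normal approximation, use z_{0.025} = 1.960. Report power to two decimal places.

power ≈ 0.98

For two equal groups, power = Φ(d·√(n/2) − z_{α/2}).
d·√(n/2) = 0.26 × √(459/2) = 0.26 × 15.149 = 3.939.
z_β = 3.939 − 1.960 = 1.979.
Power = Φ(1.979) = 0.976.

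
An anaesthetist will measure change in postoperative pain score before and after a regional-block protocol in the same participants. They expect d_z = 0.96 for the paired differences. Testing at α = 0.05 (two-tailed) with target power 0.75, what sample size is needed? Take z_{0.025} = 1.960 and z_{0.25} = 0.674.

n = 8 pairs

For a paired (one-sample on differences) test: n = ((z_{α/2} + z_β) / d)².
z_{α/2} + z_β = 1.960 + 0.674 = 2.634.
n = (2.634 / 0.96)² = 2.744² = 7.53.
Round up.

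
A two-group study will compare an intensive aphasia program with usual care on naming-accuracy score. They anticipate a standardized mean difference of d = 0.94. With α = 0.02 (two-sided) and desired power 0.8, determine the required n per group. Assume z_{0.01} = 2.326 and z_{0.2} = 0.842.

n = 23 per group

For two independent groups with equal n: n = 2·((z_{α/2} + z_β) / d)².
z_{α/2} + z_β = 2.326 + 0.842 = 3.168.
n = 2 × (3.168 / 0.94)² = 2 × 3.370² = 2 × 11.36 = 22.7.
Round up to the next whole participant.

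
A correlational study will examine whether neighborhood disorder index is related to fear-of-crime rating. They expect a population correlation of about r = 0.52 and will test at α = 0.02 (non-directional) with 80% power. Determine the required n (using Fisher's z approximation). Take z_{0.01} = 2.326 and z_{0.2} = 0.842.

Fisher's z: C = ½·ln((1+r)/(1−r)) = ½·ln(3.1667) = 0.5763.
n = ((z_{α/2} + z_β)/C)² + 3.
(2.326 + 0.842) / 0.5763 = 3.168 / 0.5763 = 5.497.
n = 5.497² + 3 = 30.22 + 3 = 33.2.
Round up.

n = 34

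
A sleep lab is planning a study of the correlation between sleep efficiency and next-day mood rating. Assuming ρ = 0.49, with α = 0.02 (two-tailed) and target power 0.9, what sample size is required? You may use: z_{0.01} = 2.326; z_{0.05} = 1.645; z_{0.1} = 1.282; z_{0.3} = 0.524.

Fisher's z: C = ½·ln((1+r)/(1−r)) = ½·ln(2.9216) = 0.5361.
n = ((z_{α/2} + z_β)/C)² + 3.
(2.326 + 1.282) / 0.5361 = 3.608 / 0.5361 = 6.730.
n = 6.730² + 3 = 45.29 + 3 = 48.3.
Round up.

n = 49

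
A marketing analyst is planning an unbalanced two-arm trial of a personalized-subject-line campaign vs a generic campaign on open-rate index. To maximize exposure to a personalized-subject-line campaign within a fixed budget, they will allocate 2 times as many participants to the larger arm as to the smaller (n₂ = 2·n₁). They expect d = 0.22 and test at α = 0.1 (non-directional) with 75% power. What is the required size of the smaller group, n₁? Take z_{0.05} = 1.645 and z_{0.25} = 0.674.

n₁ = 167

With allocation ratio k = n₂/n₁ = 2, Var(x̄₁−x̄₂) = σ²(1/n₁ + 1/(k·n₁)) = σ²·(k+1)/(k·n₁).
So n₁ = (1 + 1/k)·((z_{α/2} + z_β)/d)² = 1.500 × (2.319/0.22)².
n₁ = 1.500 × 111.11 = 166.7.
Round up: n₁ = 167, giving n₂ = 2 × 167 = 334.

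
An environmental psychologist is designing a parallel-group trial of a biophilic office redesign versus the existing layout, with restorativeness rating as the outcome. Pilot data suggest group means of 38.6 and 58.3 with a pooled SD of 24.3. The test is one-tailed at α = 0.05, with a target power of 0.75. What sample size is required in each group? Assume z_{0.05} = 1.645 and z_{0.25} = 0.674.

n = 17 per group

Cohen's d = |M₁ − M₂| / SD_pooled = |38.6 − 58.3| / 24.3 = 19.7 / 24.3 = 0.811.
For two independent groups with equal n: n = 2·((z_{α} + z_β) / d)².
z_{α} + z_β = 1.645 + 0.674 = 2.319.
n = 2 × (2.319 / 0.811)² = 2 × 2.859² = 2 × 8.18 = 16.4.
Round up to the next whole participant.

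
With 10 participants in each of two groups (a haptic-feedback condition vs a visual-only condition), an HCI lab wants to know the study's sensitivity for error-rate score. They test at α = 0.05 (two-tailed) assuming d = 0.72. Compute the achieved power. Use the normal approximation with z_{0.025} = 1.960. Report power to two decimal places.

For two equal groups, power = Φ(d·√(n/2) − z_{α/2}).
d·√(n/2) = 0.72 × √(10/2) = 0.72 × 2.236 = 1.610.
z_β = 1.610 − 1.960 = -0.350.
Power = Φ(-0.350) = 0.363.

power ≈ 0.36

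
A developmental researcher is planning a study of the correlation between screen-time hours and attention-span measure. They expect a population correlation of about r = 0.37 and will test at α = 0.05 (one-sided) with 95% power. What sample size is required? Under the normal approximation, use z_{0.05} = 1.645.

Fisher's z: C = ½·ln((1+r)/(1−r)) = ½·ln(2.1746) = 0.3884.
n = ((z_{α} + z_β)/C)² + 3.
(1.645 + 1.645) / 0.3884 = 3.290 / 0.3884 = 8.471.
n = 8.471² + 3 = 71.75 + 3 = 74.8.
Round up.

n = 75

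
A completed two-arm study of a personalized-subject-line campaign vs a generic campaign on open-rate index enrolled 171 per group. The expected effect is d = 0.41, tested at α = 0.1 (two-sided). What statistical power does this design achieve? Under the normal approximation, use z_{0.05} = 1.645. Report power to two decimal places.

For two equal groups, power = Φ(d·√(n/2) − z_{α/2}).
d·√(n/2) = 0.41 × √(171/2) = 0.41 × 9.247 = 3.791.
z_β = 3.791 − 1.645 = 2.146.
Power = Φ(2.146) = 0.984.

power ≈ 0.98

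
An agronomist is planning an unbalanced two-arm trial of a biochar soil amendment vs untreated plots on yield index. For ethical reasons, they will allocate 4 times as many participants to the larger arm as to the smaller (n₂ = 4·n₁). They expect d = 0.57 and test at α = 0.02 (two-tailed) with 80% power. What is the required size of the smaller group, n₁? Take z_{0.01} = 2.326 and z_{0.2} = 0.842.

n₁ = 39

With allocation ratio k = n₂/n₁ = 4, Var(x̄₁−x̄₂) = σ²(1/n₁ + 1/(k·n₁)) = σ²·(k+1)/(k·n₁).
So n₁ = (1 + 1/k)·((z_{α/2} + z_β)/d)² = 1.250 × (3.168/0.57)².
n₁ = 1.250 × 30.89 = 38.6.
Round up: n₁ = 39, giving n₂ = 4 × 39 = 156.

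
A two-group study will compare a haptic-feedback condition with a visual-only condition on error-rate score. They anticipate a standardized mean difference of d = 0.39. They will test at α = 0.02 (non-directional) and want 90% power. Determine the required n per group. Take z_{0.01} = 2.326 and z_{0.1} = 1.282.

n = 172 per group

For two independent groups with equal n: n = 2·((z_{α/2} + z_β) / d)².
z_{α/2} + z_β = 2.326 + 1.282 = 3.608.
n = 2 × (3.608 / 0.39)² = 2 × 9.251² = 2 × 85.59 = 171.2.
Round up to the next whole participant.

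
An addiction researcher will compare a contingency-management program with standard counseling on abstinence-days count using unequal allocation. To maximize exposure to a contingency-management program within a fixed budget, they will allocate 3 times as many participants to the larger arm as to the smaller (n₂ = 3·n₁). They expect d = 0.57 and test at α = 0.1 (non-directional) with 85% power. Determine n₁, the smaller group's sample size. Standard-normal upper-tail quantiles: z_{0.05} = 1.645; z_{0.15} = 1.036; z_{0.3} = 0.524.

With allocation ratio k = n₂/n₁ = 3, Var(x̄₁−x̄₂) = σ²(1/n₁ + 1/(k·n₁)) = σ²·(k+1)/(k·n₁).
So n₁ = (1 + 1/k)·((z_{α/2} + z_β)/d)² = 1.333 × (2.681/0.57)².
n₁ = 1.333 × 22.12 = 29.5.
Round up: n₁ = 30, giving n₂ = 3 × 30 = 90.

n₁ = 30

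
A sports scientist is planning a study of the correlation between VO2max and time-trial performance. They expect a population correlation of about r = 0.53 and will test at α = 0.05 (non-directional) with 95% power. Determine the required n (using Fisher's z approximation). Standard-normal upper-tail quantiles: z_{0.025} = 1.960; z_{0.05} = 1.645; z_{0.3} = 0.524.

Fisher's z: C = ½·ln((1+r)/(1−r)) = ½·ln(3.2553) = 0.5901.
n = ((z_{α/2} + z_β)/C)² + 3.
(1.960 + 1.645) / 0.5901 = 3.605 / 0.5901 = 6.109.
n = 6.109² + 3 = 37.32 + 3 = 40.3.
Round up.

n = 41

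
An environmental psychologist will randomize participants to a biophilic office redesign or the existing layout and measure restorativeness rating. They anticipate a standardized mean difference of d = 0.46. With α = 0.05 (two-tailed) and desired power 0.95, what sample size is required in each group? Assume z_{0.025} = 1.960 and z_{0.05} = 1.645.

n = 123 per group

For two independent groups with equal n: n = 2·((z_{α/2} + z_β) / d)².
z_{α/2} + z_β = 1.960 + 1.645 = 3.605.
n = 2 × (3.605 / 0.46)² = 2 × 7.837² = 2 × 61.42 = 122.8.
Round up to the next whole participant.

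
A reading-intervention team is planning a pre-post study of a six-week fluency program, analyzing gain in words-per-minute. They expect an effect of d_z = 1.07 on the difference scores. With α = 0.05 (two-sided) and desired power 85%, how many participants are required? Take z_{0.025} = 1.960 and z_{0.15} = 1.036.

For a paired (one-sample on differences) test: n = ((z_{α/2} + z_β) / d)².
z_{α/2} + z_β = 1.960 + 1.036 = 2.996.
n = (2.996 / 1.07)² = 2.800² = 7.84.
Round up.

n = 8 pairs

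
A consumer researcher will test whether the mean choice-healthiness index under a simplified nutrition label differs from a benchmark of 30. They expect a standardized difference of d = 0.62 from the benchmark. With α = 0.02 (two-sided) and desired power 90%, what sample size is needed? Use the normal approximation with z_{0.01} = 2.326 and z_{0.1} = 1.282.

n = 34

For a one-sample test: n = ((z_{α/2} + z_β) / d)².
z_{α/2} + z_β = 2.326 + 1.282 = 3.608.
n = (3.608 / 0.62)² = 5.819² = 33.86.
Round up.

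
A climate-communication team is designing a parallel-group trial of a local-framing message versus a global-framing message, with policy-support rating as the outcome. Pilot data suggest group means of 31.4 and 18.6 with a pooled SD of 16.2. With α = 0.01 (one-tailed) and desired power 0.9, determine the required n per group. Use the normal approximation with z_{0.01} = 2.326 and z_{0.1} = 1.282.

n = 42 per group

Cohen's d = |M₁ − M₂| / SD_pooled = |31.4 − 18.6| / 16.2 = 12.8 / 16.2 = 0.790.
For two independent groups with equal n: n = 2·((z_{α} + z_β) / d)².
z_{α} + z_β = 2.326 + 1.282 = 3.608.
n = 2 × (3.608 / 0.790)² = 2 × 4.567² = 2 × 20.86 = 41.7.
Round up to the next whole participant.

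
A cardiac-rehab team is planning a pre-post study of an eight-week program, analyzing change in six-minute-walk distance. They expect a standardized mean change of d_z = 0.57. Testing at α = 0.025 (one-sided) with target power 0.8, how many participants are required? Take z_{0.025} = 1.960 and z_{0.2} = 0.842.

n = 25 pairs

For a paired (one-sample on differences) test: n = ((z_{α} + z_β) / d)².
z_{α} + z_β = 1.960 + 0.842 = 2.802.
n = (2.802 / 0.57)² = 4.916² = 24.16.
Round up.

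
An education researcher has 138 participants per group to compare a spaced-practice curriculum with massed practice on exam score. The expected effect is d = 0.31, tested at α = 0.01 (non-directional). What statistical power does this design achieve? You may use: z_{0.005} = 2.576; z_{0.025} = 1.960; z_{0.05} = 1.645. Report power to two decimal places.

power ≈ 0.50

For two equal groups, power = Φ(d·√(n/2) − z_{α/2}).
d·√(n/2) = 0.31 × √(138/2) = 0.31 × 8.307 = 2.575.
z_β = 2.575 − 2.576 = -0.001.
Power = Φ(-0.001) = 0.500.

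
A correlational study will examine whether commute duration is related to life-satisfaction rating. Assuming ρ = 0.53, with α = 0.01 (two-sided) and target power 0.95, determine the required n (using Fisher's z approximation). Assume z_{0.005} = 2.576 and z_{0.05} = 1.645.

Fisher's z: C = ½·ln((1+r)/(1−r)) = ½·ln(3.2553) = 0.5901.
n = ((z_{α/2} + z_β)/C)² + 3.
(2.576 + 1.645) / 0.5901 = 4.221 / 0.5901 = 7.153.
n = 7.153² + 3 = 51.17 + 3 = 54.2.
Round up.

n = 55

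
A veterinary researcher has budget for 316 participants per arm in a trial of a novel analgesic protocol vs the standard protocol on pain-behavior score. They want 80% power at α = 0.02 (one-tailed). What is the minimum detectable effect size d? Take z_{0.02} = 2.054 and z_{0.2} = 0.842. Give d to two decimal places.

d_min ≈ 0.23

For two independent groups of n = 316 each: d_min = (z_{α} + z_β)·√(2/n).
z-sum = 2.054 + 0.842 = 2.896.
d_min = 2.896 × √(2/316) = 2.896 × 0.0796 = 0.230.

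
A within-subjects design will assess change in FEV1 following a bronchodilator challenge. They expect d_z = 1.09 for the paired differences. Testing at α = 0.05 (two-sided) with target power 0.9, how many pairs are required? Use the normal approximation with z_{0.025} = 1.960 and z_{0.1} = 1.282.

n = 9 pairs

For a paired (one-sample on differences) test: n = ((z_{α/2} + z_β) / d)².
z_{α/2} + z_β = 1.960 + 1.282 = 3.242.
n = (3.242 / 1.09)² = 2.974² = 8.85.
Round up.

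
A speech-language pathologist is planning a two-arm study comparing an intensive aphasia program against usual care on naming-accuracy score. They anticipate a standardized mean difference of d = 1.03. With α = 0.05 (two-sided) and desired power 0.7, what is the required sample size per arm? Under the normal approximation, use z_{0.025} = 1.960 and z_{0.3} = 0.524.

For two independent groups with equal n: n = 2·((z_{α/2} + z_β) / d)².
z_{α/2} + z_β = 1.960 + 0.524 = 2.484.
n = 2 × (2.484 / 1.03)² = 2 × 2.412² = 2 × 5.82 = 11.6.
Round up to the next whole participant.

n = 12 per group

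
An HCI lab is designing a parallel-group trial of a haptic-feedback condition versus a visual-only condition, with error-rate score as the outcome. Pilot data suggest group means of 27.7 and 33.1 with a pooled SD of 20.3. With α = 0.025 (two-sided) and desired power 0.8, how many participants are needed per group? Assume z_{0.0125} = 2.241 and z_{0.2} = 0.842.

Cohen's d = |M₁ − M₂| / SD_pooled = |27.7 − 33.1| / 20.3 = 5.4 / 20.3 = 0.266.
For two independent groups with equal n: n = 2·((z_{α/2} + z_β) / d)².
z_{α/2} + z_β = 2.241 + 0.842 = 3.083.
n = 2 × (3.083 / 0.266)² = 2 × 11.590² = 2 × 134.33 = 268.7.
Round up to the next whole participant.

n = 269 per group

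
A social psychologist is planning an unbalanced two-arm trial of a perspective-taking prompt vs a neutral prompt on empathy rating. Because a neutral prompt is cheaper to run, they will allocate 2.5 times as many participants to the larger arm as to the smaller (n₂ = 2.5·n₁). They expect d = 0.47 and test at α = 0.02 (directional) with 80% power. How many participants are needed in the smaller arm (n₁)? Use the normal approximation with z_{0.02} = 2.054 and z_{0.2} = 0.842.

n₁ = 54

With allocation ratio k = n₂/n₁ = 2.5, Var(x̄₁−x̄₂) = σ²(1/n₁ + 1/(k·n₁)) = σ²·(k+1)/(k·n₁).
So n₁ = (1 + 1/k)·((z_{α} + z_β)/d)² = 1.400 × (2.896/0.47)².
n₁ = 1.400 × 37.97 = 53.2.
Round up: n₁ = 54, giving n₂ = 2.5 × 54 = 135.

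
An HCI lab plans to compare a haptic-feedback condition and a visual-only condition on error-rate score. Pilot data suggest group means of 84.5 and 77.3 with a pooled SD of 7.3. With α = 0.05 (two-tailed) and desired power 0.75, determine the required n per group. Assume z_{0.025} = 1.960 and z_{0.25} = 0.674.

n = 15 per group

Cohen's d = |M₁ − M₂| / SD_pooled = |84.5 − 77.3| / 7.3 = 7.2 / 7.3 = 0.986.
For two independent groups with equal n: n = 2·((z_{α/2} + z_β) / d)².
z_{α/2} + z_β = 1.960 + 0.674 = 2.634.
n = 2 × (2.634 / 0.986)² = 2 × 2.671² = 2 × 7.14 = 14.3.
Round up to the next whole participant.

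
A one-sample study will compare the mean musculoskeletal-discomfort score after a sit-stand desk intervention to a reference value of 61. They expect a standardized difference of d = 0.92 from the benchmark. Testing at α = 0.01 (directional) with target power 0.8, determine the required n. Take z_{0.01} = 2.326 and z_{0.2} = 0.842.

For a one-sample test: n = ((z_{α} + z_β) / d)².
z_{α} + z_β = 2.326 + 0.842 = 3.168.
n = (3.168 / 0.92)² = 3.443² = 11.86.
Round up.

n = 12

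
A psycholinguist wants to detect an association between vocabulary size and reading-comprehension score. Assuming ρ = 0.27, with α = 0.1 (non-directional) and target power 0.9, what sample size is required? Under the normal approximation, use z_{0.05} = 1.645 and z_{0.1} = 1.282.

n = 115

Fisher's z: C = ½·ln((1+r)/(1−r)) = ½·ln(1.7397) = 0.2769.
n = ((z_{α/2} + z_β)/C)² + 3.
(1.645 + 1.282) / 0.2769 = 2.927 / 0.2769 = 10.571.
n = 10.571² + 3 = 111.74 + 3 = 114.7.
Round up.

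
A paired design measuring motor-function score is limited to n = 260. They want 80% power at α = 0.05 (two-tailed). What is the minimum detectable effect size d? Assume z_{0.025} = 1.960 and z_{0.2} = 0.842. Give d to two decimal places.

For a single sample (or paired design) of n = 260: d_min = (z_{α/2} + z_β)/√n.
z-sum = 1.960 + 0.842 = 2.802.
d_min = 2.802 / √260 = 2.802 / 16.125 = 0.174.

d_min ≈ 0.17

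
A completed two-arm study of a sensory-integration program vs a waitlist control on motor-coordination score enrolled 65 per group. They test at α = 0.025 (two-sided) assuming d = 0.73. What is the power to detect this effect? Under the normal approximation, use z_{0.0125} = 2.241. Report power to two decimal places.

For two equal groups, power = Φ(d·√(n/2) − z_{α/2}).
d·√(n/2) = 0.73 × √(65/2) = 0.73 × 5.701 = 4.162.
z_β = 4.162 − 2.241 = 1.921.
Power = Φ(1.921) = 0.973.

power ≈ 0.97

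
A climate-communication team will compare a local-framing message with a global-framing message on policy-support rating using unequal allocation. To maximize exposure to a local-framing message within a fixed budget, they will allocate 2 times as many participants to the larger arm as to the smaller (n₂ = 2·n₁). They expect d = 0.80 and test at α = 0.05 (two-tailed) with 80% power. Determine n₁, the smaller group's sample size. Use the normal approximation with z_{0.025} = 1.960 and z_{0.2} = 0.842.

n₁ = 19

With allocation ratio k = n₂/n₁ = 2, Var(x̄₁−x̄₂) = σ²(1/n₁ + 1/(k·n₁)) = σ²·(k+1)/(k·n₁).
So n₁ = (1 + 1/k)·((z_{α/2} + z_β)/d)² = 1.500 × (2.802/0.80)².
n₁ = 1.500 × 12.27 = 18.4.
Round up: n₁ = 19, giving n₂ = 2 × 19 = 38.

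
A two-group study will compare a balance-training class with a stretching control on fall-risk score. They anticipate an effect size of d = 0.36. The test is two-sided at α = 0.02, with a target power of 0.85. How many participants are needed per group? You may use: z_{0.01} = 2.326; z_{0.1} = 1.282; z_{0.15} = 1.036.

n = 175 per group

For two independent groups with equal n: n = 2·((z_{α/2} + z_β) / d)².
z_{α/2} + z_β = 2.326 + 1.036 = 3.362.
n = 2 × (3.362 / 0.36)² = 2 × 9.339² = 2 × 87.21 = 174.4.
Round up to the next whole participant.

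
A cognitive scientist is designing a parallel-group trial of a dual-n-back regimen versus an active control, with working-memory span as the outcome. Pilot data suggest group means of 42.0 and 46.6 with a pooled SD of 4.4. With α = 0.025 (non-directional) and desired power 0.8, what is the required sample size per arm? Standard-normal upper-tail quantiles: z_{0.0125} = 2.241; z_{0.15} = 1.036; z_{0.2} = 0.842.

n = 18 per group

Cohen's d = |M₁ − M₂| / SD_pooled = |42.0 − 46.6| / 4.4 = 4.6 / 4.4 = 1.045.
For two independent groups with equal n: n = 2·((z_{α/2} + z_β) / d)².
z_{α/2} + z_β = 2.241 + 0.842 = 3.083.
n = 2 × (3.083 / 1.045)² = 2 × 2.950² = 2 × 8.70 = 17.4.
Round up to the next whole participant.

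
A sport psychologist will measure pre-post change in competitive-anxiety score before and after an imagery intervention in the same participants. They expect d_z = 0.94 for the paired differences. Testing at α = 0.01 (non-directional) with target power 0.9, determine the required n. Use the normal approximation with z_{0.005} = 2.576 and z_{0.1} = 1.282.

n = 17 pairs

For a paired (one-sample on differences) test: n = ((z_{α/2} + z_β) / d)².
z_{α/2} + z_β = 2.576 + 1.282 = 3.858.
n = (3.858 / 0.94)² = 4.104² = 16.84.
Round up.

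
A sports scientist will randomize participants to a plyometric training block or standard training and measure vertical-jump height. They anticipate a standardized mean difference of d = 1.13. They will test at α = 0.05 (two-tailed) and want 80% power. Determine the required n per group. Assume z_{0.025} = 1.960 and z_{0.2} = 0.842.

For two independent groups with equal n: n = 2·((z_{α/2} + z_β) / d)².
z_{α/2} + z_β = 1.960 + 0.842 = 2.802.
n = 2 × (2.802 / 1.13)² = 2 × 2.480² = 2 × 6.15 = 12.3.
Round up to the next whole participant.

n = 13 per group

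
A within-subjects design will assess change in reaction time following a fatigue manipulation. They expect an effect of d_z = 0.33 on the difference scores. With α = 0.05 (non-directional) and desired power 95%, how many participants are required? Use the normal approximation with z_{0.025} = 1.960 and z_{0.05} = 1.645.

n = 120 pairs

For a paired (one-sample on differences) test: n = ((z_{α/2} + z_β) / d)².
z_{α/2} + z_β = 1.960 + 1.645 = 3.605.
n = (3.605 / 0.33)² = 10.924² = 119.34.
Round up.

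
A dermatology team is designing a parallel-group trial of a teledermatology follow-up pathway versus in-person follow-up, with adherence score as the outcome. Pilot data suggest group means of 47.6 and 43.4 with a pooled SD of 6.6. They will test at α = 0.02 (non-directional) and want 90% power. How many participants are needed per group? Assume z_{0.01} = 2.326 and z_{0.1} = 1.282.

Cohen's d = |M₁ − M₂| / SD_pooled = |47.6 − 43.4| / 6.6 = 4.2 / 6.6 = 0.636.
For two independent groups with equal n: n = 2·((z_{α/2} + z_β) / d)².
z_{α/2} + z_β = 2.326 + 1.282 = 3.608.
n = 2 × (3.608 / 0.636)² = 2 × 5.673² = 2 × 32.18 = 64.4.
Round up to the next whole participant.

n = 65 per group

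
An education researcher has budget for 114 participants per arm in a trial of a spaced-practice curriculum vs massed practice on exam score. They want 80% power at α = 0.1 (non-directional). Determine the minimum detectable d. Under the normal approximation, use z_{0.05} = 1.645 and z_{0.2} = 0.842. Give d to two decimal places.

For two independent groups of n = 114 each: d_min = (z_{α/2} + z_β)·√(2/n).
z-sum = 1.645 + 0.842 = 2.487.
d_min = 2.487 × √(2/114) = 2.487 × 0.1325 = 0.329.

d_min ≈ 0.33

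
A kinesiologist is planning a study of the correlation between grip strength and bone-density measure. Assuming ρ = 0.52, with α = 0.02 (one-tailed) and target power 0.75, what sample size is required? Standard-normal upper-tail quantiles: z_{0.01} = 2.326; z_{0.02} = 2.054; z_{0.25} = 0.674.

n = 26

Fisher's z: C = ½·ln((1+r)/(1−r)) = ½·ln(3.1667) = 0.5763.
n = ((z_{α} + z_β)/C)² + 3.
(2.054 + 0.674) / 0.5763 = 2.728 / 0.5763 = 4.734.
n = 4.734² + 3 = 22.41 + 3 = 25.4.
Round up.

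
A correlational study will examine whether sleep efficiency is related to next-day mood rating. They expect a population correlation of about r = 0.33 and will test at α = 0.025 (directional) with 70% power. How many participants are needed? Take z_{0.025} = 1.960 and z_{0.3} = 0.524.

Fisher's z: C = ½·ln((1+r)/(1−r)) = ½·ln(1.9851) = 0.3428.
n = ((z_{α} + z_β)/C)² + 3.
(1.960 + 0.524) / 0.3428 = 2.484 / 0.3428 = 7.246.
n = 7.246² + 3 = 52.51 + 3 = 55.5.
Round up.

n = 56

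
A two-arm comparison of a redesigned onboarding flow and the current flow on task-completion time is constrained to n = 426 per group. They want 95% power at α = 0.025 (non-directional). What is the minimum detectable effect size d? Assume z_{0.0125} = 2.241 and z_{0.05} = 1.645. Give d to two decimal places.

d_min ≈ 0.27

For two independent groups of n = 426 each: d_min = (z_{α/2} + z_β)·√(2/n).
z-sum = 2.241 + 1.645 = 3.886.
d_min = 3.886 × √(2/426) = 3.886 × 0.0685 = 0.266.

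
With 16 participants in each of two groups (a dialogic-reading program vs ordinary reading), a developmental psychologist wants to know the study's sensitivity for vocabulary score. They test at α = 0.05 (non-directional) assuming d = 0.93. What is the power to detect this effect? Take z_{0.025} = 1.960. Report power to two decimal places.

For two equal groups, power = Φ(d·√(n/2) − z_{α/2}).
d·√(n/2) = 0.93 × √(16/2) = 0.93 × 2.828 = 2.630.
z_β = 2.630 − 1.960 = 0.670.
Power = Φ(0.670) = 0.749.

power ≈ 0.75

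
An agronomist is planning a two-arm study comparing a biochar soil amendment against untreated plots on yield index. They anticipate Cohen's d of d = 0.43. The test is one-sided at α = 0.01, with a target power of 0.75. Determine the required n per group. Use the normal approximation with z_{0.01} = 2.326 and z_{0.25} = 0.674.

For two independent groups with equal n: n = 2·((z_{α} + z_β) / d)².
z_{α} + z_β = 2.326 + 0.674 = 3.000.
n = 2 × (3.000 / 0.43)² = 2 × 6.977² = 2 × 48.67 = 97.3.
Round up to the next whole participant.

n = 98 per group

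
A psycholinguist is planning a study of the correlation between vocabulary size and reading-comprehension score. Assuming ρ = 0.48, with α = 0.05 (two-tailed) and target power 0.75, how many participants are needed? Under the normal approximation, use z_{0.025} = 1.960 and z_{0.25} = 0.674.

n = 29

Fisher's z: C = ½·ln((1+r)/(1−r)) = ½·ln(2.8462) = 0.5230.
n = ((z_{α/2} + z_β)/C)² + 3.
(1.960 + 0.674) / 0.5230 = 2.634 / 0.5230 = 5.036.
n = 5.036² + 3 = 25.36 + 3 = 28.4.
Round up.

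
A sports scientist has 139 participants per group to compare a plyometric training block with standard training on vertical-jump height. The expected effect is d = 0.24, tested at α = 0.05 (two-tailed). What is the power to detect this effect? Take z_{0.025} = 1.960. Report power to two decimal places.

power ≈ 0.52

For two equal groups, power = Φ(d·√(n/2) − z_{α/2}).
d·√(n/2) = 0.24 × √(139/2) = 0.24 × 8.337 = 2.001.
z_β = 2.001 − 1.960 = 0.041.
Power = Φ(0.041) = 0.516.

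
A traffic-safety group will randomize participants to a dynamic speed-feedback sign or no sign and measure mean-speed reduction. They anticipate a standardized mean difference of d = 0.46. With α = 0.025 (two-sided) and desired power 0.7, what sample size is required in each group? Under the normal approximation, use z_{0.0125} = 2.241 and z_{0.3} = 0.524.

n = 73 per group

For two independent groups with equal n: n = 2·((z_{α/2} + z_β) / d)².
z_{α/2} + z_β = 2.241 + 0.524 = 2.765.
n = 2 × (2.765 / 0.46)² = 2 × 6.011² = 2 × 36.13 = 72.3.
Round up to the next whole participant.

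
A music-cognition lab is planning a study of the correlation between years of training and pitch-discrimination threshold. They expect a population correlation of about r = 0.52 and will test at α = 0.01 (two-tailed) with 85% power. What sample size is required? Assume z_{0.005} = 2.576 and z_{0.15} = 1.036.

Fisher's z: C = ½·ln((1+r)/(1−r)) = ½·ln(3.1667) = 0.5763.
n = ((z_{α/2} + z_β)/C)² + 3.
(2.576 + 1.036) / 0.5763 = 3.612 / 0.5763 = 6.268.
n = 6.268² + 3 = 39.28 + 3 = 42.3.
Round up.

n = 43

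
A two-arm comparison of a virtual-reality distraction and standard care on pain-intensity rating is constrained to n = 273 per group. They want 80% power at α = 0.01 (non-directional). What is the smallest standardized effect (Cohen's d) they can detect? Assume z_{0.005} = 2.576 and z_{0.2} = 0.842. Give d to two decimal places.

For two independent groups of n = 273 each: d_min = (z_{α/2} + z_β)·√(2/n).
z-sum = 2.576 + 0.842 = 3.418.
d_min = 3.418 × √(2/273) = 3.418 × 0.0856 = 0.293.

d_min ≈ 0.29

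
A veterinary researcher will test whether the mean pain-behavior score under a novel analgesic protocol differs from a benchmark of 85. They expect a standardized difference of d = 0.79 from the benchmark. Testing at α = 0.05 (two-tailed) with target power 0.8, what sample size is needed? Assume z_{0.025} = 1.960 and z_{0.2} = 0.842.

For a one-sample test: n = ((z_{α/2} + z_β) / d)².
z_{α/2} + z_β = 1.960 + 0.842 = 2.802.
n = (2.802 / 0.79)² = 3.547² = 12.58.
Round up.

n = 13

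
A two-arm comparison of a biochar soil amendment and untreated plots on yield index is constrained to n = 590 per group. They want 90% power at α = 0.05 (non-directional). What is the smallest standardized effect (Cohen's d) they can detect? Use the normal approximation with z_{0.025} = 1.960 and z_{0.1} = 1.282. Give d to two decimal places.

d_min ≈ 0.19

For two independent groups of n = 590 each: d_min = (z_{α/2} + z_β)·√(2/n).
z-sum = 1.960 + 1.282 = 3.242.
d_min = 3.242 × √(2/590) = 3.242 × 0.0582 = 0.189.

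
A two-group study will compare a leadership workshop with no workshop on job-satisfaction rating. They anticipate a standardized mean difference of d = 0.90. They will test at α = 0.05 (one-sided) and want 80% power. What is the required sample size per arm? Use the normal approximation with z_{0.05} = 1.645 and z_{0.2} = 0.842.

n = 16 per group

For two independent groups with equal n: n = 2·((z_{α} + z_β) / d)².
z_{α} + z_β = 1.645 + 0.842 = 2.487.
n = 2 × (2.487 / 0.90)² = 2 × 2.763² = 2 × 7.64 = 15.3.
Round up to the next whole participant.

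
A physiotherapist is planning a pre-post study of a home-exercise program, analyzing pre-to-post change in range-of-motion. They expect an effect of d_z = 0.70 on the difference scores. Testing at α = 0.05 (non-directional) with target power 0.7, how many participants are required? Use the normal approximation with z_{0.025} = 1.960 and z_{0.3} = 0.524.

n = 13 pairs

For a paired (one-sample on differences) test: n = ((z_{α/2} + z_β) / d)².
z_{α/2} + z_β = 1.960 + 0.524 = 2.484.
n = (2.484 / 0.70)² = 3.549² = 12.59.
Round up.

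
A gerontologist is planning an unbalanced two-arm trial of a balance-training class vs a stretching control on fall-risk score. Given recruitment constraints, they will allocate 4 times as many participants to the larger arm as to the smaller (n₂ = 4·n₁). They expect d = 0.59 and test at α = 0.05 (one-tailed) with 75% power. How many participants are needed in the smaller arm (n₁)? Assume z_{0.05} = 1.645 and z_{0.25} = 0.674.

n₁ = 20

With allocation ratio k = n₂/n₁ = 4, Var(x̄₁−x̄₂) = σ²(1/n₁ + 1/(k·n₁)) = σ²·(k+1)/(k·n₁).
So n₁ = (1 + 1/k)·((z_{α} + z_β)/d)² = 1.250 × (2.319/0.59)².
n₁ = 1.250 × 15.45 = 19.3.
Round up: n₁ = 20, giving n₂ = 4 × 20 = 80.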